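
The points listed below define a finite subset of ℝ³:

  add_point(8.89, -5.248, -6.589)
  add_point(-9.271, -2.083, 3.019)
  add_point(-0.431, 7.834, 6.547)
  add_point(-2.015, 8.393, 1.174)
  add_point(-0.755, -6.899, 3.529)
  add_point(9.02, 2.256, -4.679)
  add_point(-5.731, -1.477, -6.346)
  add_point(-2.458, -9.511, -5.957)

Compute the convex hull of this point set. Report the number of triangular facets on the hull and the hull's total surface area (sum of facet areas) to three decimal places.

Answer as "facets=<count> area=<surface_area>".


facets=12 area=704.124

Hull vertices (8/8): indices [0, 1, 2, 3, 4, 5, 6, 7].

Per-facet area ½‖(b−a)×(c−a)‖:
  f1: (p4, p7, p1) → 48.7949
  f2: (p6, p7, p1) → 43.5225
  f3: (p6, p3, p1) → 59.6826
  f4: (p6, p3, p5) → 84.3420
  f5: (p0, p4, p5) → 54.4296
  f6: (p0, p4, p7) → 59.3575
  f7: (p0, p6, p5) → 56.9122
  f8: (p0, p6, p7) → 52.6889
  f9: (p2, p3, p5) → 38.8174
  f10: (p2, p4, p5) → 103.6805
  f11: (p2, p3, p1) → 36.1802
  f12: (p2, p4, p1) → 65.7153
Σ area = 704.124

Check V−E+F: 8 − 18 + 12 = 2.


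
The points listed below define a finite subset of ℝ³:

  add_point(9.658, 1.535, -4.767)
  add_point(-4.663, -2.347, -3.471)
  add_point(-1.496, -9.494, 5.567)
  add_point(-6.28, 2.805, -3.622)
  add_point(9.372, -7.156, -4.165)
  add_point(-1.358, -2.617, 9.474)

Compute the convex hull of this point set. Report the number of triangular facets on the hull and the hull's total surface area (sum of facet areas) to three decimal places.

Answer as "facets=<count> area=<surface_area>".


facets=8 area=515.429

Points on the hull: [0, 1, 2, 3, 4, 5] (6 of 6).

Triangle areas on the boundary:
  f1: (p5, p0, p3) → 114.9980
  f2: (p5, p2, p3) → 58.8981
  f3: (p4, p5, p0) → 76.8975
  f4: (p4, p5, p2) → 57.5369
  f5: (p1, p2, p3) → 23.9339
  f6: (p1, p4, p2) → 80.9878
  f7: (p1, p0, p3) → 40.2016
  f8: (p1, p4, p0) → 61.9755
Σ area = 515.429

Euler: V−E+F = 6−12+8 = 2.


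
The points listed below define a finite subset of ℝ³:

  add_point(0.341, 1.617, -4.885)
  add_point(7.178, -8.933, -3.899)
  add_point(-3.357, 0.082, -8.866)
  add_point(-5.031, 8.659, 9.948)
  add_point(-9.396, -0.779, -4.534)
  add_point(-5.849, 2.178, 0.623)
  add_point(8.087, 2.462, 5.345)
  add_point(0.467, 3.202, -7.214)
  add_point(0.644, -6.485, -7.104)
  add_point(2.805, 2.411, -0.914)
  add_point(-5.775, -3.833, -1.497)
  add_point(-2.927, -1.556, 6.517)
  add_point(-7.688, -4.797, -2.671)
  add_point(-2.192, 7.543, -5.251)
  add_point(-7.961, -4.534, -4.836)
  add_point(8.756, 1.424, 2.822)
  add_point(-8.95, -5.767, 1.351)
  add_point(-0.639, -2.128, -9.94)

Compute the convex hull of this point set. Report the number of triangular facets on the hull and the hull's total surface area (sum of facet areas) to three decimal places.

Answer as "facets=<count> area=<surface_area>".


facets=22 area=903.351

Points on the hull: [1, 2, 3, 4, 6, 7, 8, 11, 13, 14, 15, 16, 17] (13 of 18).

Triangle areas on the boundary:
  f1: (p8, p17, p1) → 14.9891
  f2: (p2, p13, p4) → 31.2998
  f3: (p2, p13, p17) → 12.6983
  f4: (p7, p13, p15) → 35.4841
  f5: (p7, p13, p17) → 10.6137
  f6: (p7, p1, p15) → 75.6319
  f7: (p7, p17, p1) → 36.0873
  f8: (p6, p1, p15) → 11.3153
  f9: (p6, p11, p1) → 83.6391
  f10: (p6, p13, p15) → 20.6800
  f11: (p16, p11, p1) → 72.1284
  f12: (p16, p8, p1) → 45.4893
  f13: (p3, p6, p11) → 64.3097
  f14: (p3, p16, p11) → 43.0612
  f15: (p3, p6, p13) → 103.2609
  f16: (p3, p16, p4) → 65.9019
  f17: (p3, p13, p4) → 84.7817
  f18: (p14, p16, p4) → 12.8535
  f19: (p14, p16, p8) → 27.2895
  f20: (p14, p8, p17) → 23.4940
  f21: (p14, p2, p4) → 14.6987
  f22: (p14, p2, p17) → 13.6433
Σ area = 903.351

Check V−E+F: 13 − 33 + 22 = 2.


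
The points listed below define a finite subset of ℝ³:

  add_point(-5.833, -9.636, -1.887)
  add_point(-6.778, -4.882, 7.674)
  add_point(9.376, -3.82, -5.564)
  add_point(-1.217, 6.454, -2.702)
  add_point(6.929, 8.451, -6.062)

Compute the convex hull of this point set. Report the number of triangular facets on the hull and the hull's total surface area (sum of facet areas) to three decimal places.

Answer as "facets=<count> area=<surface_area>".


facets=6 area=525.657

Points on the hull: [0, 1, 2, 3, 4] (5 of 5).

Per-facet area ½‖(b−a)×(c−a)‖:
  f1: (p4, p2, p1) → 130.5585
  f2: (p0, p2, p1) → 88.7990
  f3: (p0, p4, p2) → 102.9597
  f4: (p3, p4, p1) → 52.9997
  f5: (p3, p0, p1) → 83.8648
  f6: (p3, p0, p4) → 66.4751
Σ area = 525.657

Euler characteristic 5−9+6 = 2 ✓


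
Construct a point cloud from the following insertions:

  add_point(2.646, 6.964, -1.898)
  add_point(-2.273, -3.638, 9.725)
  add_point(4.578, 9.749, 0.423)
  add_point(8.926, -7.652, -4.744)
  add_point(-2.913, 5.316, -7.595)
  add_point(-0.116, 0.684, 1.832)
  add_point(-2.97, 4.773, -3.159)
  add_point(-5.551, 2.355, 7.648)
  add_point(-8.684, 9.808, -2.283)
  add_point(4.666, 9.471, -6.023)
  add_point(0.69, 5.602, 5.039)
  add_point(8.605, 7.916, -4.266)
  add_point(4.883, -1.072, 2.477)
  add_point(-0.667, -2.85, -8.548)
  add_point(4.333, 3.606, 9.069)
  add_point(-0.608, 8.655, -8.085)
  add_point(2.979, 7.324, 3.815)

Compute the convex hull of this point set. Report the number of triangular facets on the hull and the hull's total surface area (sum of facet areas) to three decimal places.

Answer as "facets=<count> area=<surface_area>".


facets=20 area=942.367

Hull vertices (12/17): indices [1, 2, 3, 4, 7, 8, 9, 11, 13, 14, 15, 16].

Per-facet area ½‖(b−a)×(c−a)‖:
  f1: (p13, p1, p3) → 100.4022
  f2: (p7, p13, p8) → 99.9687
  f3: (p7, p13, p1) → 62.8178
  f4: (p14, p1, p3) → 87.9163
  f5: (p14, p7, p1) → 33.1165
  f6: (p14, p7, p8) → 61.9070
  f7: (p11, p14, p3) → 110.1943
  f8: (p11, p14, p2) → 30.6668
  f9: (p16, p2, p8) → 29.6331
  f10: (p16, p14, p8) → 33.5550
  f11: (p16, p14, p2) → 7.9691
  f12: (p4, p13, p8) → 27.1185
  f13: (p4, p15, p8) → 18.4644
  f14: (p4, p15, p13) → 13.6533
  f15: (p9, p2, p8) → 42.9057
  f16: (p9, p15, p8) → 24.4893
  f17: (p9, p11, p2) → 13.8202
  f18: (p9, p11, p3) → 33.5218
  f19: (p9, p13, p3) → 77.7424
  f20: (p9, p15, p13) → 32.5050
Σ area = 942.367

Check V−E+F: 12 − 30 + 20 = 2.


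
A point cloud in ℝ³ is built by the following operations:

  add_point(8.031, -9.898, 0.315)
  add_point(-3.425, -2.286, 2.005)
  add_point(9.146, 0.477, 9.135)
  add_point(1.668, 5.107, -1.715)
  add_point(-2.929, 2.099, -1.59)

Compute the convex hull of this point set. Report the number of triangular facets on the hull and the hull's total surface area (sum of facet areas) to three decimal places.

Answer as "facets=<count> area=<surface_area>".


facets=6 area=337.972

5 of the 5 inputs are extreme points: [0, 1, 2, 3, 4].

Triangle areas on the boundary:
  f1: (p0, p2, p1) → 85.5434
  f2: (p3, p0, p2) → 91.2153
  f3: (p4, p2, p1) → 41.7170
  f4: (p4, p3, p2) → 37.1689
  f5: (p4, p0, p1) → 37.9284
  f6: (p4, p3, p0) → 44.3994
Σ area = 337.972

Check V−E+F: 5 − 9 + 6 = 2.


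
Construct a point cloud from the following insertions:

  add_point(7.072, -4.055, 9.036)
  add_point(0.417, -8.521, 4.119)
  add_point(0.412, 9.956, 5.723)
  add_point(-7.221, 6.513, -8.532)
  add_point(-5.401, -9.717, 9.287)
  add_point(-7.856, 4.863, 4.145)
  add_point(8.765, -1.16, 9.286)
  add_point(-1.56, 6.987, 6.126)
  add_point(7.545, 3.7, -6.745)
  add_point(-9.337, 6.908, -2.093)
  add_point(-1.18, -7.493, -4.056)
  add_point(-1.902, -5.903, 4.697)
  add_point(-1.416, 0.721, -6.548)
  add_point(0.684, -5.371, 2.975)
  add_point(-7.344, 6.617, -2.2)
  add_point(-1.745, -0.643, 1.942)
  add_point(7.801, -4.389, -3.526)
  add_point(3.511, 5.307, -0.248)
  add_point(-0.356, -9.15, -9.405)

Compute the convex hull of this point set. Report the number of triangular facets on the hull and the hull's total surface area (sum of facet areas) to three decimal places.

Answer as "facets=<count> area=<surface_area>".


Hull vertices (12/19): indices [0, 1, 2, 3, 4, 5, 6, 7, 8, 9, 16, 18].

Area of each hull facet:
  f1: (p18, p4, p9) → 171.1509
  f2: (p2, p8, p6) → 104.1639
  f3: (p0, p4, p6) → 13.4224
  f4: (p3, p18, p9) → 56.6177
  f5: (p3, p8, p18) → 107.8084
  f6: (p3, p2, p9) → 40.8353
  f7: (p3, p2, p8) → 107.3752
  f8: (p5, p4, p9) → 41.2421
  f9: (p5, p2, p9) → 32.5849
  f10: (p7, p4, p6) → 105.1835
  f11: (p7, p2, p6) → 24.1248
  f12: (p7, p5, p4) → 54.2038
  f13: (p7, p5, p2) → 8.6211
  f14: (p1, p18, p4) → 42.4865
  f15: (p1, p0, p4) → 35.8211
  f16: (p16, p8, p18) → 47.6514
  f17: (p16, p1, p18) → 60.9771
  f18: (p16, p1, p0) → 51.4709
  f19: (p16, p8, p6) → 57.1781
  f20: (p16, p0, p6) → 21.1172
Σ area = 1184.036

Check V−E+F: 12 − 30 + 20 = 2.

facets=20 area=1184.036


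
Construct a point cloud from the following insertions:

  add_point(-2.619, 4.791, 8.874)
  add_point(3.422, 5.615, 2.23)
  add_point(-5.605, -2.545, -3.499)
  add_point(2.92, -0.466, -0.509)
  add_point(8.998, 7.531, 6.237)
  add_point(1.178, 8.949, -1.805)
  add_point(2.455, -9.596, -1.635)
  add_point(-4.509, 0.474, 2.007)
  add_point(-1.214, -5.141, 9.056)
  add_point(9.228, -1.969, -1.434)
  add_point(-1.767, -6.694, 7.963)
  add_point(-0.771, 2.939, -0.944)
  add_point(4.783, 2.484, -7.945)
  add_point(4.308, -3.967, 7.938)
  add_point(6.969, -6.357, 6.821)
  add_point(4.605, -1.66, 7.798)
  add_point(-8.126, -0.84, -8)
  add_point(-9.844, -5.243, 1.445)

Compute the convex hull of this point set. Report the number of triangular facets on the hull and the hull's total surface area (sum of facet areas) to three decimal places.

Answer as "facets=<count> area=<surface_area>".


facets=22 area=993.960

Extreme-point indices: [0, 4, 5, 6, 8, 9, 10, 12, 13, 14, 15, 16, 17] — 13 of 18 on the boundary.

Per-facet area ½‖(b−a)×(c−a)‖:
  f1: (p14, p4, p9) → 57.6748
  f2: (p0, p8, p17) → 57.3838
  f3: (p0, p16, p17) → 75.8704
  f4: (p0, p16, p5) → 89.5526
  f5: (p0, p4, p5) → 60.7813
  f6: (p12, p16, p5) → 62.8982
  f7: (p12, p4, p9) → 55.1890
  f8: (p12, p4, p5) → 54.0356
  f9: (p10, p8, p17) → 9.2532
  f10: (p10, p14, p8) → 8.4744
  f11: (p6, p14, p9) → 43.0377
  f12: (p6, p12, p9) → 46.1694
  f13: (p6, p12, p16) → 85.2762
  f14: (p6, p16, p17) → 69.0661
  f15: (p6, p10, p17) → 55.7050
  f16: (p6, p10, p14) → 41.8479
  f17: (p13, p14, p8) → 8.5507
  f18: (p13, p14, p4) → 22.5505
  f19: (p15, p0, p4) → 48.5181
  f20: (p15, p13, p4) → 3.8798
  f21: (p15, p0, p8) → 31.9300
  f22: (p15, p13, p8) → 6.3157
Σ area = 993.960

Euler characteristic 13−33+22 = 2 ✓


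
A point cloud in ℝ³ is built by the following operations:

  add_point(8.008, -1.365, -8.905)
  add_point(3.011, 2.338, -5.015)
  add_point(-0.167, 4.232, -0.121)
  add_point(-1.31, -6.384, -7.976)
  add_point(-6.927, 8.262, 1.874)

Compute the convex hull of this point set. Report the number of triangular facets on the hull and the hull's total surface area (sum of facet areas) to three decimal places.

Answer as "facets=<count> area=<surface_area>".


facets=6 area=238.235

Points on the hull: [0, 1, 2, 3, 4] (5 of 5).

Triangle areas on the boundary:
  f1: (p3, p0, p4) → 98.2112
  f2: (p2, p3, p4) → 47.4583
  f3: (p2, p3, p0) → 64.4710
  f4: (p1, p0, p4) → 4.3538
  f5: (p1, p2, p4) → 15.5678
  f6: (p1, p2, p0) → 8.1733
Σ area = 238.235

Euler: V−E+F = 5−9+6 = 2.


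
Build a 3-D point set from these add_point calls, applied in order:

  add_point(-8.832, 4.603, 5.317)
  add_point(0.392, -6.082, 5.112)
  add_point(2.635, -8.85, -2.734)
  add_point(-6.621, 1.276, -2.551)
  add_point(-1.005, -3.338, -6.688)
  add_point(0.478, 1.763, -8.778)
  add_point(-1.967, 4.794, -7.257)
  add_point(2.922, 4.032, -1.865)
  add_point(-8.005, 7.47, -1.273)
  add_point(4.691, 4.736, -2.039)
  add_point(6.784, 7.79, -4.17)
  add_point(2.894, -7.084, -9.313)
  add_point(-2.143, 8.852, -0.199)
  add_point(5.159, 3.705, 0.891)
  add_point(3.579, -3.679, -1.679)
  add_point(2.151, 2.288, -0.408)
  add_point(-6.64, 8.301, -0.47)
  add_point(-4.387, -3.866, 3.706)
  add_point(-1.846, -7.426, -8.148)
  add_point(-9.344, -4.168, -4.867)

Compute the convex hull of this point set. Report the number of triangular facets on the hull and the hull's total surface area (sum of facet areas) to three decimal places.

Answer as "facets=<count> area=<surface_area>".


14 of the 20 inputs are extreme points: [0, 1, 2, 5, 6, 8, 10, 11, 12, 13, 16, 17, 18, 19].

Area of each hull facet:
  f1: (p11, p2, p10) → 55.1586
  f2: (p8, p0, p19) → 43.9925
  f3: (p1, p2, p19) → 54.9709
  f4: (p18, p2, p19) → 29.8783
  f5: (p18, p11, p2) → 15.9873
  f6: (p6, p8, p19) → 49.8500
  f7: (p17, p0, p19) → 47.9648
  f8: (p17, p1, p19) → 20.5411
  f9: (p17, p1, p0) → 18.5196
  f10: (p13, p1, p0) → 76.8120
  f11: (p13, p12, p10) → 29.2610
  f12: (p13, p12, p0) → 42.1651
  f13: (p13, p2, p10) → 40.5856
  f14: (p13, p1, p2) → 49.6060
  f15: (p16, p8, p0) → 6.4074
  f16: (p16, p12, p0) → 15.5236
  f17: (p16, p12, p10) → 11.2777
  f18: (p16, p6, p10) → 43.4073
  f19: (p16, p6, p8) → 7.9464
  f20: (p5, p11, p10) → 40.5249
  f21: (p5, p6, p10) → 20.0242
  f22: (p5, p18, p11) → 22.0149
  f23: (p5, p18, p19) → 41.5124
  f24: (p5, p6, p19) → 24.6205
Σ area = 808.552

Euler characteristic 14−36+24 = 2 ✓

facets=24 area=808.552


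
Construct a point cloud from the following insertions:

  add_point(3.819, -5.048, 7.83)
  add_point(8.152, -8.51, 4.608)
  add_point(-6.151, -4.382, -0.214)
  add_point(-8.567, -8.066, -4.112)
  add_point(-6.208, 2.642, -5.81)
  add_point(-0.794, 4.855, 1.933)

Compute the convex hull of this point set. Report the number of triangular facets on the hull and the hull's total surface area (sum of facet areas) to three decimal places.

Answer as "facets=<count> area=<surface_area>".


facets=8 area=428.834

Points on the hull: [0, 1, 2, 3, 4, 5] (6 of 6).

Area of each hull facet:
  f1: (p0, p1, p3) → 55.9713
  f2: (p0, p5, p1) → 35.6959
  f3: (p4, p1, p3) → 104.1660
  f4: (p4, p5, p1) → 76.5893
  f5: (p2, p0, p3) → 26.8612
  f6: (p2, p0, p5) → 61.9609
  f7: (p2, p4, p3) → 26.3416
  f8: (p2, p4, p5) → 41.2475
Σ area = 428.834

Euler characteristic 6−12+8 = 2 ✓


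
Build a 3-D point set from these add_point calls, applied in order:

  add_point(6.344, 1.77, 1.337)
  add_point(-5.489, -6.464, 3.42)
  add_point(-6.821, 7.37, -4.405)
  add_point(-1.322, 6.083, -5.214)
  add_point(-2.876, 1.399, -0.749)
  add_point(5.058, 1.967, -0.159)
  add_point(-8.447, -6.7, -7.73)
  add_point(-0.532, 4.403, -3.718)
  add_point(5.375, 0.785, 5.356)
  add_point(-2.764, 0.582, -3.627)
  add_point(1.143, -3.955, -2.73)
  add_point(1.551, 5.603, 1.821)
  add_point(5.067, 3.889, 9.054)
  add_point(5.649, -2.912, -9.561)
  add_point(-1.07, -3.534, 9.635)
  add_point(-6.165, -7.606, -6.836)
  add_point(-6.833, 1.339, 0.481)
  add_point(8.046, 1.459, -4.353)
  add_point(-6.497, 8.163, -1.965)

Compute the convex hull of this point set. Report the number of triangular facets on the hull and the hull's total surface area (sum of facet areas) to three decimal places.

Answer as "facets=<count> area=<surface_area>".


facets=22 area=833.220

Hull vertices (13/19): indices [1, 2, 3, 6, 8, 11, 12, 13, 14, 15, 16, 17, 18].

Area of each hull facet:
  f1: (p12, p14, p18) → 78.0648
  f2: (p16, p18, p6) → 38.2226
  f3: (p16, p14, p18) → 33.6452
  f4: (p11, p12, p17) → 39.9198
  f5: (p11, p12, p18) → 23.3645
  f6: (p8, p12, p17) → 17.2070
  f7: (p8, p12, p14) → 21.3186
  f8: (p8, p13, p17) → 29.9792
  f9: (p8, p13, p14) → 63.4110
  f10: (p3, p13, p17) → 37.6358
  f11: (p3, p11, p17) → 35.8193
  f12: (p3, p11, p18) → 24.3237
  f13: (p15, p13, p6) → 13.6306
  f14: (p2, p18, p6) → 15.9965
  f15: (p2, p3, p18) → 7.3519
  f16: (p2, p13, p6) → 101.1012
  f17: (p2, p3, p13) → 22.2262
  f18: (p1, p13, p14) → 70.5763
  f19: (p1, p15, p13) → 66.8281
  f20: (p1, p15, p6) → 12.6149
  f21: (p1, p16, p6) → 45.4913
  f22: (p1, p16, p14) → 34.4918
Σ area = 833.220

Euler: V−E+F = 13−33+22 = 2.


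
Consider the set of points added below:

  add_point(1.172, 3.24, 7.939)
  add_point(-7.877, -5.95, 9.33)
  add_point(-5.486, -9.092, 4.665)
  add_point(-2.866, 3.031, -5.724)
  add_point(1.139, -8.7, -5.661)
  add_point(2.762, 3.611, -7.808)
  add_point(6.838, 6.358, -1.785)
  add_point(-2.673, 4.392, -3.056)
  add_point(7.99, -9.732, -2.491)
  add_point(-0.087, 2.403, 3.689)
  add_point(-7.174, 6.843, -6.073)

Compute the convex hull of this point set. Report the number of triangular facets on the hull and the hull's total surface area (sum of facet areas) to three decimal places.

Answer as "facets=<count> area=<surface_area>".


facets=12 area=854.274

Hull vertices (8/11): indices [0, 1, 2, 4, 5, 6, 8, 10].

Area of each hull facet:
  f1: (p0, p8, p1) → 114.6675
  f2: (p0, p10, p1) → 107.7254
  f3: (p4, p5, p8) → 47.8231
  f4: (p4, p5, p10) → 65.9871
  f5: (p6, p5, p8) → 58.8260
  f6: (p6, p0, p8) → 92.4717
  f7: (p6, p5, p10) → 39.7855
  f8: (p6, p0, p10) → 83.6767
  f9: (p2, p10, p1) → 58.9099
  f10: (p2, p4, p10) → 105.8738
  f11: (p2, p8, p1) → 32.1688
  f12: (p2, p4, p8) → 46.3583
Σ area = 854.274

Euler: V−E+F = 8−18+12 = 2.


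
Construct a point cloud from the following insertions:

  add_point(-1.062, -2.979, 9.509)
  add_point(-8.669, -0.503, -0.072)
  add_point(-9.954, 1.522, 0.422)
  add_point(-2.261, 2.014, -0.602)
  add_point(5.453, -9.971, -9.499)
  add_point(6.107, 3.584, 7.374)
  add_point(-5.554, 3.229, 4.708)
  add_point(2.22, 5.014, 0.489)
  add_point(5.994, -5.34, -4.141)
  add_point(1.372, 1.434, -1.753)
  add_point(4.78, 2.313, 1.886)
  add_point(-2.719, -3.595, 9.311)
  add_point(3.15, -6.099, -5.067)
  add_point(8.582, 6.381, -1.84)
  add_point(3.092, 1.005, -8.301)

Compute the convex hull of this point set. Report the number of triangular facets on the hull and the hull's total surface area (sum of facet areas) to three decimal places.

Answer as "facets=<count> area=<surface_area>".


facets=18 area=747.858

Points on the hull: [0, 1, 2, 4, 5, 6, 7, 8, 11, 13, 14] (11 of 15).

Facet areas (half cross-product norm):
  f1: (p14, p13, p2) → 78.5709
  f2: (p14, p4, p2) → 85.4831
  f3: (p14, p4, p13) → 49.8887
  f4: (p11, p0, p4) → 18.8737
  f5: (p7, p13, p2) → 15.2231
  f6: (p8, p0, p4) → 37.9198
  f7: (p8, p5, p0) → 70.3690
  f8: (p8, p4, p13) → 26.9735
  f9: (p8, p5, p13) → 60.0866
  f10: (p1, p4, p2) → 11.2259
  f11: (p1, p11, p2) → 13.3370
  f12: (p1, p11, p4) → 111.4117
  f13: (p6, p5, p0) → 43.9999
  f14: (p6, p11, p0) → 7.7113
  f15: (p6, p11, p2) → 25.7779
  f16: (p6, p7, p2) → 27.1190
  f17: (p6, p5, p13) → 59.4308
  f18: (p6, p7, p13) → 4.4563
Σ area = 747.858

Euler: V−E+F = 11−27+18 = 2.


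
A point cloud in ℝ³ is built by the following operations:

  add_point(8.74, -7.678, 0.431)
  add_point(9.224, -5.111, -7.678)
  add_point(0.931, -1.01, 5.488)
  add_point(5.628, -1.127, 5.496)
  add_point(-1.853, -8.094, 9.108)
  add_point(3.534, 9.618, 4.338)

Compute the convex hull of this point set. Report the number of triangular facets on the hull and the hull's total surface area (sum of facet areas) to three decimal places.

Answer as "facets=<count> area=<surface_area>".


6 of the 6 inputs are extreme points: [0, 1, 2, 3, 4, 5].

Per-facet area ½‖(b−a)×(c−a)‖:
  f1: (p0, p1, p4) → 44.0467
  f2: (p0, p5, p1) → 78.5546
  f3: (p3, p5, p4) → 50.5672
  f4: (p3, p0, p4) → 47.9123
  f5: (p3, p0, p5) → 33.3016
  f6: (p2, p1, p4) → 64.5284
  f7: (p2, p5, p4) → 16.4523
  f8: (p2, p5, p1) → 88.4559
Σ area = 423.819

Check V−E+F: 6 − 12 + 8 = 2.

facets=8 area=423.819


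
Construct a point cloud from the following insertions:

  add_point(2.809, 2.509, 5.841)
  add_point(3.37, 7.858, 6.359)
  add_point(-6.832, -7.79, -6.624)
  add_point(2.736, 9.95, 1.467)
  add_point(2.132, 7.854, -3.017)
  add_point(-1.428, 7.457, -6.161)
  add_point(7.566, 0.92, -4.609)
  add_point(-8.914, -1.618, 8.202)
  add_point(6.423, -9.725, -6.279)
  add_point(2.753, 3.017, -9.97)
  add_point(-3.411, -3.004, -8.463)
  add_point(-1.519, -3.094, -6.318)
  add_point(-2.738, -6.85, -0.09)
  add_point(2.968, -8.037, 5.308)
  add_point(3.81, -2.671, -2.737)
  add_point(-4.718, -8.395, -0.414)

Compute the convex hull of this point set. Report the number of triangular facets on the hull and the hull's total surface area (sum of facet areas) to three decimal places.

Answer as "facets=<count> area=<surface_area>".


facets=20 area=969.011

Points on the hull: [1, 2, 3, 4, 5, 6, 7, 8, 9, 10, 13, 15] (12 of 16).

Facet areas (half cross-product norm):
  f1: (p9, p8, p6) → 40.4619
  f2: (p3, p9, p6) → 44.4148
  f3: (p13, p8, p6) → 64.0039
  f4: (p1, p3, p6) → 31.6637
  f5: (p1, p13, p6) → 90.5673
  f6: (p1, p3, p7) → 40.5111
  f7: (p1, p13, p7) → 97.9520
  f8: (p10, p9, p8) → 52.2904
  f9: (p10, p2, p8) → 37.2991
  f10: (p15, p13, p7) → 55.4251
  f11: (p15, p2, p7) → 32.9242
  f12: (p15, p13, p8) → 54.9447
  f13: (p15, p2, p8) → 41.2639
  f14: (p5, p10, p9) → 31.3583
  f15: (p5, p3, p7) → 79.1603
  f16: (p5, p2, p7) → 123.1138
  f17: (p5, p10, p2) → 20.8544
  f18: (p4, p3, p9) → 5.4140
  f19: (p4, p5, p9) → 17.1257
  f20: (p4, p5, p3) → 8.2627
Σ area = 969.011

Check V−E+F: 12 − 30 + 20 = 2.


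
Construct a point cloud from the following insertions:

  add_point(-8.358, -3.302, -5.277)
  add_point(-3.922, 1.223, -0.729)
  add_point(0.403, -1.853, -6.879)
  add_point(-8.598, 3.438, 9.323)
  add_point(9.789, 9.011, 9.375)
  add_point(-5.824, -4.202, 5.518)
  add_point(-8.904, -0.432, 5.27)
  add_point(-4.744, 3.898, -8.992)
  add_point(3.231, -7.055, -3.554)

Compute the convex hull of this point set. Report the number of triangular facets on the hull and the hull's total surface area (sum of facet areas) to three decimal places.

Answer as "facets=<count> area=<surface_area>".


facets=12 area=803.400

8 of the 9 inputs are extreme points: [0, 2, 3, 4, 5, 6, 7, 8].

Per-facet area ½‖(b−a)×(c−a)‖:
  f1: (p5, p8, p4) → 132.2731
  f2: (p5, p0, p6) → 26.2116
  f3: (p5, p0, p8) → 63.4358
  f4: (p2, p8, p4) → 72.6440
  f5: (p2, p7, p4) → 86.1793
  f6: (p2, p0, p8) → 30.0531
  f7: (p2, p0, p7) → 32.0139
  f8: (p3, p5, p6) → 12.1303
  f9: (p3, p5, p4) → 86.1162
  f10: (p3, p7, p4) → 176.1629
  f11: (p3, p0, p6) → 14.9189
  f12: (p3, p0, p7) → 71.2613
Σ area = 803.400

Euler characteristic 8−18+12 = 2 ✓


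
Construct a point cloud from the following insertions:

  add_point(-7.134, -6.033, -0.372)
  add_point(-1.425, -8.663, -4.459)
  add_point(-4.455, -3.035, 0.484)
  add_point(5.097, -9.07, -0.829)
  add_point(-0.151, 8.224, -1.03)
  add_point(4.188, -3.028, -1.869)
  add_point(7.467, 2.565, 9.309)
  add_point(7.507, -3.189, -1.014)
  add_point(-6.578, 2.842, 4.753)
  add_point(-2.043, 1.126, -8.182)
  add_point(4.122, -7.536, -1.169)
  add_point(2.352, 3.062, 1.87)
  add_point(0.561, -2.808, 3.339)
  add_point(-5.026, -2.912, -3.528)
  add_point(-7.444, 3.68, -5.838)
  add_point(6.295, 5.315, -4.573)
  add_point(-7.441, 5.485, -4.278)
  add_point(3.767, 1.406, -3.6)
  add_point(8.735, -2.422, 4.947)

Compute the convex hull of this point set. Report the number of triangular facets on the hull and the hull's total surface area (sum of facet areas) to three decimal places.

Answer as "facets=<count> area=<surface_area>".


facets=20 area=797.633

Extreme-point indices: [0, 1, 3, 4, 6, 7, 8, 9, 14, 15, 16, 18] — 12 of 19 on the boundary.

Facet areas (half cross-product norm):
  f1: (p15, p9, p3) → 68.9932
  f2: (p1, p9, p14) → 32.2056
  f3: (p1, p9, p3) → 37.7059
  f4: (p0, p1, p3) → 25.4478
  f5: (p0, p1, p14) → 41.7235
  f6: (p16, p9, p14) → 6.4490
  f7: (p16, p15, p9) → 39.3186
  f8: (p16, p0, p14) → 12.5148
  f9: (p16, p0, p8) → 47.0705
  f10: (p7, p3, p18) → 19.2404
  f11: (p7, p15, p18) → 27.3469
  f12: (p7, p15, p3) → 17.4296
  f13: (p6, p0, p8) → 74.4154
  f14: (p6, p3, p18) → 17.6355
  f15: (p6, p0, p3) → 98.2928
  f16: (p6, p15, p18) → 42.1871
  f17: (p4, p16, p15) → 30.4028
  f18: (p4, p6, p15) → 53.5846
  f19: (p4, p16, p8) → 37.2536
  f20: (p4, p6, p8) → 68.4151
Σ area = 797.633

Euler characteristic 12−30+20 = 2 ✓


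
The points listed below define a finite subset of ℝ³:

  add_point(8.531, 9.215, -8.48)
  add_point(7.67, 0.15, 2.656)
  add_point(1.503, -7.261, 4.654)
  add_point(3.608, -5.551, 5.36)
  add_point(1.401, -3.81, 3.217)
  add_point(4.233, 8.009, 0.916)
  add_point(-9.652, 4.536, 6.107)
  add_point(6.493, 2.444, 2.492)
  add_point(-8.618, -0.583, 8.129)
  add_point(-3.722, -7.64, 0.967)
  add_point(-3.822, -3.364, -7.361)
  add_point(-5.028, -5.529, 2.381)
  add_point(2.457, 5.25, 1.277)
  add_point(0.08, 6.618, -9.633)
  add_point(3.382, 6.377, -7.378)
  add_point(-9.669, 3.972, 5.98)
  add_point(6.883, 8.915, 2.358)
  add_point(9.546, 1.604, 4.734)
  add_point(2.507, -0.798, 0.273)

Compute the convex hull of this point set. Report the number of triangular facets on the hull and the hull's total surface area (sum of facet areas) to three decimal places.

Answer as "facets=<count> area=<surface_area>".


facets=22 area=910.395

Extreme-point indices: [0, 1, 2, 3, 6, 8, 9, 10, 11, 13, 15, 16, 17] — 13 of 19 on the boundary.

Facet areas (half cross-product norm):
  f1: (p8, p16, p17) → 74.7087
  f2: (p10, p8, p15) → 41.6001
  f3: (p0, p16, p17) → 43.0273
  f4: (p0, p10, p13) → 39.9188
  f5: (p2, p8, p9) → 35.7780
  f6: (p2, p10, p9) → 26.0787
  f7: (p2, p0, p10) → 121.0678
  f8: (p6, p8, p15) → 0.9571
  f9: (p6, p8, p16) → 48.6063
  f10: (p6, p0, p16) → 89.5694
  f11: (p6, p0, p13) → 75.3940
  f12: (p6, p10, p15) → 3.7455
  f13: (p6, p10, p13) → 90.4037
  f14: (p11, p8, p9) → 2.8976
  f15: (p11, p10, p9) → 13.3087
  f16: (p11, p10, p8) → 34.0986
  f17: (p1, p0, p17) → 22.3025
  f18: (p1, p2, p0) → 52.6429
  f19: (p3, p1, p17) → 10.6596
  f20: (p3, p1, p2) → 6.5882
  f21: (p3, p8, p17) → 59.7626
  f22: (p3, p2, p8) → 17.2794
Σ area = 910.395

Check V−E+F: 13 − 33 + 22 = 2.


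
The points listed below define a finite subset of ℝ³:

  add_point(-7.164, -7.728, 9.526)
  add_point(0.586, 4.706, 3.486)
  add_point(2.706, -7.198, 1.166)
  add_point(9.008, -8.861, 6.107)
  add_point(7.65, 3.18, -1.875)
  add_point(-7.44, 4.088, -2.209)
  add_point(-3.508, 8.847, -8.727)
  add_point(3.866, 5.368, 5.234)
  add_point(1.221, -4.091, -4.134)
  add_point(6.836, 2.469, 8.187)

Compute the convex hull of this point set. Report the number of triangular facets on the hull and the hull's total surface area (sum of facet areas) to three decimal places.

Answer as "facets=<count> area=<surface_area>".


facets=16 area=830.090

Extreme-point indices: [0, 1, 2, 3, 4, 5, 6, 7, 8, 9] — 10 of 10 on the boundary.

Triangle areas on the boundary:
  f1: (p9, p0, p3) → 93.1231
  f2: (p8, p0, p5) → 92.9388
  f3: (p8, p6, p5) → 54.0291
  f4: (p7, p6, p5) → 61.0215
  f5: (p7, p9, p0) → 44.0583
  f6: (p4, p9, p3) → 58.8608
  f7: (p4, p8, p3) → 65.5976
  f8: (p4, p8, p6) → 67.2640
  f9: (p4, p7, p6) → 59.4604
  f10: (p4, p7, p9) → 21.1855
  f11: (p2, p0, p3) → 51.9859
  f12: (p2, p8, p3) → 15.9281
  f13: (p2, p8, p0) → 37.7999
  f14: (p1, p0, p5) → 76.0923
  f15: (p1, p7, p5) → 3.1487
  f16: (p1, p7, p0) → 27.5957
Σ area = 830.090

Euler: V−E+F = 10−24+16 = 2.


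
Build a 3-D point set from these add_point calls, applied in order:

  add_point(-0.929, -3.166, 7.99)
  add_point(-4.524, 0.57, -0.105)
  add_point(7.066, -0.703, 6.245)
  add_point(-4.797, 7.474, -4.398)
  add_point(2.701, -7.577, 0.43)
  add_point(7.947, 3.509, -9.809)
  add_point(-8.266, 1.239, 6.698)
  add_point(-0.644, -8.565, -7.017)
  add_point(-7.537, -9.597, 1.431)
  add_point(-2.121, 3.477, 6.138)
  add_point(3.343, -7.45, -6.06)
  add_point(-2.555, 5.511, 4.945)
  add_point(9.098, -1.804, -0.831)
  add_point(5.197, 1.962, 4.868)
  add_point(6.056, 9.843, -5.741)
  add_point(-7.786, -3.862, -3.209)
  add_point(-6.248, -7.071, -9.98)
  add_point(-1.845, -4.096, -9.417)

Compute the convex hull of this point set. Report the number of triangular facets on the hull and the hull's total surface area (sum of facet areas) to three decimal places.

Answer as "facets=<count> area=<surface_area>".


Points on the hull: [0, 2, 3, 4, 5, 6, 7, 8, 9, 10, 11, 12, 13, 14, 15, 16] (16 of 18).

Facet areas (half cross-product norm):
  f1: (p2, p14, p12) → 47.7430
  f2: (p5, p14, p12) → 40.7303
  f3: (p5, p3, p14) → 43.0760
  f4: (p5, p3, p16) → 107.1963
  f5: (p15, p8, p6) → 40.3178
  f6: (p15, p8, p16) → 27.5144
  f7: (p15, p3, p6) → 61.8123
  f8: (p15, p3, p16) → 43.4774
  f9: (p10, p5, p12) → 49.0312
  f10: (p10, p5, p16) → 63.3629
  f11: (p11, p3, p6) → 35.5116
  f12: (p11, p3, p14) → 54.7497
  f13: (p0, p8, p6) → 46.8282
  f14: (p7, p8, p16) → 35.1510
  f15: (p7, p10, p16) → 7.2969
  f16: (p4, p0, p8) → 46.3260
  f17: (p4, p0, p2) → 37.3313
  f18: (p4, p7, p8) → 40.6294
  f19: (p4, p7, p10) → 13.7469
  f20: (p4, p2, p12) → 31.4644
  f21: (p4, p10, p12) → 27.6460
  f22: (p13, p2, p14) → 16.0825
  f23: (p13, p11, p14) → 55.5216
  f24: (p13, p11, p2) → 9.2154
  f25: (p9, p11, p2) → 10.3262
  f26: (p9, p0, p2) → 29.4781
  f27: (p9, p11, p6) → 7.7646
  f28: (p9, p0, p6) → 22.5645
Σ area = 1051.896

Euler: V−E+F = 16−42+28 = 2.

facets=28 area=1051.896


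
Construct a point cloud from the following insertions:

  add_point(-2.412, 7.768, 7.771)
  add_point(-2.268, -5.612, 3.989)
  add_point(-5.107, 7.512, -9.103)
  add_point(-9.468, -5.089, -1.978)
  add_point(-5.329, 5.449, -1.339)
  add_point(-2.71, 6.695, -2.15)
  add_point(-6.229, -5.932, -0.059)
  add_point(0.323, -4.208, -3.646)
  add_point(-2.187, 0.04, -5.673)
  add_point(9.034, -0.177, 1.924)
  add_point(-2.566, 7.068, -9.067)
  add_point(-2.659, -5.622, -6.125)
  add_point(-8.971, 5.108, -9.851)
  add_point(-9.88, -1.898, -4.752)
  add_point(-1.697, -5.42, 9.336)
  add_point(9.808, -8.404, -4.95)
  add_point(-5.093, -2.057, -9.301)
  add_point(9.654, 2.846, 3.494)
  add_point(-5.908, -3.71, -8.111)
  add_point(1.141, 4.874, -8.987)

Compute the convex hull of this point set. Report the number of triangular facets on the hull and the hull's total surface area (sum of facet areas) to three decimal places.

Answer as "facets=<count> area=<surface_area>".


Points on the hull: [0, 2, 3, 6, 9, 10, 11, 12, 13, 14, 15, 16, 17, 18, 19] (15 of 20).

Facet areas (half cross-product norm):
  f1: (p3, p0, p13) → 36.9945
  f2: (p3, p14, p0) → 90.2498
  f3: (p17, p10, p0) → 109.5571
  f4: (p17, p14, p0) → 84.8600
  f5: (p6, p14, p15) → 87.5752
  f6: (p6, p3, p15) → 23.8859
  f7: (p6, p3, p14) → 12.0584
  f8: (p12, p0, p13) → 76.0216
  f9: (p18, p16, p15) → 18.3111
  f10: (p18, p3, p13) → 11.6619
  f11: (p18, p12, p13) → 23.6572
  f12: (p18, p12, p16) → 7.6439
  f13: (p19, p17, p15) → 99.2184
  f14: (p19, p17, p10) → 27.1275
  f15: (p19, p16, p15) → 74.0648
  f16: (p19, p12, p10) → 10.7671
  f17: (p19, p12, p16) → 35.9177
  f18: (p9, p14, p15) → 75.1125
  f19: (p9, p17, p15) → 6.0663
  f20: (p9, p17, p14) → 23.7197
  f21: (p2, p10, p0) → 21.7359
  f22: (p2, p12, p0) → 37.5917
  f23: (p2, p12, p10) → 4.0155
  f24: (p11, p3, p15) → 31.0782
  f25: (p11, p18, p15) → 12.9257
  f26: (p11, p18, p3) → 15.3050
Σ area = 1057.123

Euler characteristic 15−39+26 = 2 ✓

facets=26 area=1057.123


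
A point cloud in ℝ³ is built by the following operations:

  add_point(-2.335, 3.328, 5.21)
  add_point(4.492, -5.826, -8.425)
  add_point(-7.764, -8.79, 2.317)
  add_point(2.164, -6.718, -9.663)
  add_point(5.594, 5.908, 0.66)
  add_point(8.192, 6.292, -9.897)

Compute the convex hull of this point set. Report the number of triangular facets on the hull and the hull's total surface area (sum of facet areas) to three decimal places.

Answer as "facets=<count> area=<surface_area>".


Hull vertices (6/6): indices [0, 1, 2, 3, 4, 5].

Area of each hull facet:
  f1: (p0, p5, p2) → 124.3007
  f2: (p3, p5, p2) → 103.2460
  f3: (p3, p1, p2) → 21.2504
  f4: (p3, p1, p5) → 15.4177
  f5: (p4, p0, p2) → 56.8443
  f6: (p4, p1, p2) → 120.7564
  f7: (p4, p0, p5) → 38.1793
  f8: (p4, p1, p5) → 67.7625
Σ area = 547.757

Euler: V−E+F = 6−12+8 = 2.

facets=8 area=547.757


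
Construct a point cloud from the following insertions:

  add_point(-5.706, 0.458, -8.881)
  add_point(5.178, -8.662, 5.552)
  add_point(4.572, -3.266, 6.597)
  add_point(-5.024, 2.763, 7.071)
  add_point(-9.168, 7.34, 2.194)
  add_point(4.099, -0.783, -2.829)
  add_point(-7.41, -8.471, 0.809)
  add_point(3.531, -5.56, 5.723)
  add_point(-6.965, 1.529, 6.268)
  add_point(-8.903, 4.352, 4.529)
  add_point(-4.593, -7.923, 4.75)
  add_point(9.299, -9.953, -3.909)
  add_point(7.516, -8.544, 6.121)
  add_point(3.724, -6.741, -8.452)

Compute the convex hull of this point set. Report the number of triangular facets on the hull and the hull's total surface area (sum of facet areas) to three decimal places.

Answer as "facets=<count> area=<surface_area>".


facets=22 area=836.161

13 of the 14 inputs are extreme points: [0, 1, 2, 3, 4, 5, 6, 8, 9, 10, 11, 12, 13].

Facet areas (half cross-product norm):
  f1: (p6, p0, p4) → 85.8030
  f2: (p5, p0, p4) → 77.2037
  f3: (p9, p3, p4) → 7.2481
  f4: (p9, p6, p4) → 20.6568
  f5: (p1, p6, p11) → 69.8630
  f6: (p13, p5, p11) → 32.0161
  f7: (p13, p5, p0) → 45.0388
  f8: (p13, p6, p11) → 56.9827
  f9: (p13, p6, p0) → 74.3914
  f10: (p8, p9, p3) → 4.6025
  f11: (p8, p9, p6) → 19.9868
  f12: (p2, p3, p4) → 30.5507
  f13: (p2, p5, p4) → 79.0781
  f14: (p2, p5, p11) → 51.1575
  f15: (p10, p1, p6) → 18.5773
  f16: (p10, p8, p6) → 23.9363
  f17: (p10, p8, p3) → 11.2780
  f18: (p12, p2, p3) → 16.5265
  f19: (p12, p10, p3) → 66.6272
  f20: (p12, p10, p1) → 2.3527
  f21: (p12, p1, p11) → 12.3587
  f22: (p12, p2, p11) → 29.9254
Σ area = 836.161

Check V−E+F: 13 − 33 + 22 = 2.


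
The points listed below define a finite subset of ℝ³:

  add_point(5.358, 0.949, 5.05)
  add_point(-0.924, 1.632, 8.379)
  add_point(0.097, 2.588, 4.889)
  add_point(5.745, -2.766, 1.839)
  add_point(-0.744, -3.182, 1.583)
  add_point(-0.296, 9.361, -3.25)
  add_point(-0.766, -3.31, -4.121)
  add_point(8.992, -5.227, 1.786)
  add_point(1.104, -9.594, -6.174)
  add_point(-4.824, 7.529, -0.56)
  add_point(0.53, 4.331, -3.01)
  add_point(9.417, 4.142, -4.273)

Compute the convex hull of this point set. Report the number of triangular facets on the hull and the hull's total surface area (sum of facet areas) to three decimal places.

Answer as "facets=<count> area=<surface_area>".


Extreme-point indices: [0, 1, 4, 5, 7, 8, 9, 11] — 8 of 12 on the boundary.

Per-facet area ½‖(b−a)×(c−a)‖:
  f1: (p7, p8, p11) → 67.1160
  f2: (p7, p1, p8) → 82.6114
  f3: (p5, p8, p9) → 52.6259
  f4: (p5, p8, p11) → 89.4480
  f5: (p5, p1, p9) → 30.5919
  f6: (p4, p8, p9) → 51.6813
  f7: (p4, p1, p9) → 44.7524
  f8: (p4, p1, p8) → 7.4734
  f9: (p0, p7, p11) → 39.9830
  f10: (p0, p7, p1) → 20.7696
  f11: (p0, p5, p11) → 56.7580
  f12: (p0, p5, p1) → 46.2840
Σ area = 590.095

Euler: V−E+F = 8−18+12 = 2.

facets=12 area=590.095


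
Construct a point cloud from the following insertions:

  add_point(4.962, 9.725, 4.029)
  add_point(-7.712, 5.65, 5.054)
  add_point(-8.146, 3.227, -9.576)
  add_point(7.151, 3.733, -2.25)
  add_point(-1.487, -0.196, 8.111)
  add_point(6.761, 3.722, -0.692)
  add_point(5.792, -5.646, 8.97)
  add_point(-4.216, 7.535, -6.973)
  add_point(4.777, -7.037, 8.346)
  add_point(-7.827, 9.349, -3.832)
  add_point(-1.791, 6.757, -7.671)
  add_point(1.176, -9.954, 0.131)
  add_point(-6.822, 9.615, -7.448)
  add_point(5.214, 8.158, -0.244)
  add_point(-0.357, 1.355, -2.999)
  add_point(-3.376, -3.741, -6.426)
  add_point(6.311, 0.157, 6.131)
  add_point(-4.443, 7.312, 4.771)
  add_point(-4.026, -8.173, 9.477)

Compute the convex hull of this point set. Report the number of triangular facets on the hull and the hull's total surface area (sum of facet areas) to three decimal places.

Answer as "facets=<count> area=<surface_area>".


Hull vertices (16/19): indices [0, 1, 2, 3, 4, 6, 8, 9, 10, 11, 12, 13, 15, 16, 17, 18].

Triangle areas on the boundary:
  f1: (p15, p11, p3) → 67.0914
  f2: (p15, p18, p2) → 63.4592
  f3: (p15, p18, p11) → 53.2123
  f4: (p6, p11, p3) → 75.3254
  f5: (p1, p18, p2) → 109.8570
  f6: (p8, p18, p11) → 40.1899
  f7: (p8, p6, p11) → 5.7791
  f8: (p8, p6, p18) → 6.5640
  f9: (p4, p6, p18) → 36.4598
  f10: (p4, p1, p18) → 34.2554
  f11: (p4, p1, p17) → 15.9500
  f12: (p4, p0, p17) → 42.3672
  f13: (p4, p0, p6) → 56.9160
  f14: (p10, p12, p2) → 18.9282
  f15: (p10, p15, p2) → 33.3548
  f16: (p10, p15, p3) → 56.8956
  f17: (p9, p1, p17) → 17.2109
  f18: (p9, p0, p17) → 44.9341
  f19: (p9, p0, p12) → 27.1697
  f20: (p9, p12, p2) → 12.6967
  f21: (p9, p1, p2) → 37.8509
  f22: (p16, p6, p3) → 19.3254
  f23: (p16, p0, p3) → 37.4753
  f24: (p16, p0, p6) → 10.1473
  f25: (p13, p0, p12) → 29.5119
  f26: (p13, p10, p12) → 25.9107
  f27: (p13, p0, p3) → 8.8403
  f28: (p13, p10, p3) → 26.6852
Σ area = 1014.364

Euler: V−E+F = 16−42+28 = 2.

facets=28 area=1014.364


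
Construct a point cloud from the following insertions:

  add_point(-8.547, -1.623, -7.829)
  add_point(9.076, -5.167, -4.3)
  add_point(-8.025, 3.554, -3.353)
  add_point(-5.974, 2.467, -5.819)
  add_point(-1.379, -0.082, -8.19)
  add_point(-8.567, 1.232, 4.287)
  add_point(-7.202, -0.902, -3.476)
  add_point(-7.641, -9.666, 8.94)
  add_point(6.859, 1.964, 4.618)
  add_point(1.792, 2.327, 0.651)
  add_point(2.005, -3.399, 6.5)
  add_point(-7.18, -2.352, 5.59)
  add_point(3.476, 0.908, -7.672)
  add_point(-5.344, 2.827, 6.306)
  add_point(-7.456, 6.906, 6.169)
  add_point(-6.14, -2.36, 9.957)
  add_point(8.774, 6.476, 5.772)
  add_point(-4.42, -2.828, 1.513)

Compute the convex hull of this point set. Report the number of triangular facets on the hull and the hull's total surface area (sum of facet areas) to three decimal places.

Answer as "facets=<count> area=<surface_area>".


Extreme-point indices: [0, 1, 2, 3, 4, 5, 7, 8, 10, 12, 14, 15, 16] — 13 of 18 on the boundary.

Area of each hull facet:
  f1: (p0, p7, p5) → 72.8921
  f2: (p0, p7, p1) → 162.4864
  f3: (p0, p4, p1) → 30.7494
  f4: (p10, p7, p1) → 64.2367
  f5: (p10, p15, p7) → 33.5273
  f6: (p10, p15, p16) → 47.8877
  f7: (p12, p4, p1) → 19.0471
  f8: (p12, p16, p1) → 65.9587
  f9: (p14, p15, p16) → 81.1154
  f10: (p14, p7, p5) → 25.0691
  f11: (p14, p15, p7) → 22.0711
  f12: (p8, p16, p1) → 22.1918
  f13: (p8, p10, p1) → 43.1390
  f14: (p8, p10, p16) → 10.4348
  f15: (p2, p0, p5) → 25.1905
  f16: (p2, p14, p5) → 24.3300
  f17: (p2, p14, p16) → 82.0779
  f18: (p3, p0, p4) → 14.9905
  f19: (p3, p2, p0) → 8.6184
  f20: (p3, p12, p4) → 10.9597
  f21: (p3, p12, p16) → 75.0845
  f22: (p3, p2, p16) → 32.4524
Σ area = 974.511

Euler: V−E+F = 13−33+22 = 2.

facets=22 area=974.511


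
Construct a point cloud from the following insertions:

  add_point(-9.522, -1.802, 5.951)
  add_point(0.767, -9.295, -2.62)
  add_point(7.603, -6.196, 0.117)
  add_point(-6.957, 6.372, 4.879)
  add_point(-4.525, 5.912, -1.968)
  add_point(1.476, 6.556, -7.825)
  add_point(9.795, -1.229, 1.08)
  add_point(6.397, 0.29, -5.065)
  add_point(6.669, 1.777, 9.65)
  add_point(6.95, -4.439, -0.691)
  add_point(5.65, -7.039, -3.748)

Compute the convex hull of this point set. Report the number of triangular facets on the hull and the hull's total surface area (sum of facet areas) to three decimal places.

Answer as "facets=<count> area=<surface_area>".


Hull vertices (10/11): indices [0, 1, 2, 3, 4, 5, 6, 7, 8, 10].

Facet areas (half cross-product norm):
  f1: (p8, p5, p6) → 68.1304
  f2: (p8, p1, p0) → 118.6251
  f3: (p10, p1, p5) → 39.9669
  f4: (p3, p8, p0) → 65.2901
  f5: (p3, p8, p5) → 112.3848
  f6: (p7, p5, p6) → 21.2333
  f7: (p7, p10, p6) → 25.5554
  f8: (p7, p10, p5) → 21.6604
  f9: (p4, p3, p0) → 31.0441
  f10: (p4, p3, p5) → 14.0518
  f11: (p4, p1, p0) → 87.8599
  f12: (p4, p1, p5) → 66.5262
  f13: (p2, p10, p1) → 11.5951
  f14: (p2, p8, p1) → 44.5552
  f15: (p2, p10, p6) → 10.5255
  f16: (p2, p8, p6) → 25.1896
Σ area = 764.194

Euler characteristic 10−24+16 = 2 ✓

facets=16 area=764.194
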